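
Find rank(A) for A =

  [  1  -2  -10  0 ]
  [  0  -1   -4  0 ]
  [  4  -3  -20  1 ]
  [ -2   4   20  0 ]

Subtract 4 times R1 from R3.
  [  1  -2  -10  0 ]
  [  0  -1   -4  0 ]
  [  0   5   20  1 ]
  [ -2   4   20  0 ]
Add 2 times R1 to R4.
  [ 1  -2  -10  0 ]
  [ 0  -1   -4  0 ]
  [ 0   5   20  1 ]
  [ 0   0    0  0 ]
Multiply R2 by -1.
  [ 1  -2  -10  0 ]
  [ 0   1    4  0 ]
  [ 0   5   20  1 ]
  [ 0   0    0  0 ]
Subtract 5 times R2 from R3.
  [ 1  -2  -10  0 ]
  [ 0   1    4  0 ]
  [ 0   0    0  1 ]
  [ 0   0    0  0 ]
Add 2 times R2 to R1.
  [ 1  0  -2  0 ]
  [ 0  1   4  0 ]
  [ 0  0   0  1 ]
  [ 0  0   0  0 ]
The reduced form has 3 nonzero rows.

rank = 3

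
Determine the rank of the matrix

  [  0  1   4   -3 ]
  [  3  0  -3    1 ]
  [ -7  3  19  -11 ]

rank = 3

ρ1 <-> ρ2
  [  3  0  -3    1 ]
  [  0  1   4   -3 ]
  [ -7  3  19  -11 ]
ρ1 := 1/3·ρ1
  [  1  0  -1  1/3 ]
  [  0  1   4   -3 ]
  [ -7  3  19  -11 ]
ρ3 := ρ3 + 7·ρ1
  [ 1  0  -1    1/3 ]
  [ 0  1   4     -3 ]
  [ 0  3  12  -26/3 ]
ρ3 := ρ3 − 3·ρ2
  [ 1  0  -1  1/3 ]
  [ 0  1   4   -3 ]
  [ 0  0   0  1/3 ]
ρ3 := 3·ρ3
  [ 1  0  -1  1/3 ]
  [ 0  1   4   -3 ]
  [ 0  0   0    1 ]
ρ2 := ρ2 + 3·ρ3
  [ 1  0  -1  1/3 ]
  [ 0  1   4    0 ]
  [ 0  0   0    1 ]
ρ1 := ρ1 − 1/3·ρ3
  [ 1  0  -1  0 ]
  [ 0  1   4  0 ]
  [ 0  0   0  1 ]
The reduced form has 3 nonzero rows.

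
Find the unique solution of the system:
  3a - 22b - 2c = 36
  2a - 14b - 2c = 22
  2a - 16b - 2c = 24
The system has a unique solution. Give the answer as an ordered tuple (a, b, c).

(6, -1, 2)

Form the augmented matrix and row-reduce:
  [ 3  -22  -2  |  36 ]
  [ 2  -14  -2  |  22 ]
  [ 2  -16  -2  |  24 ]
r1 → 1/3·r1
  [ 1  -22/3  -2/3  |  12 ]
  [ 2    -14    -2  |  22 ]
  [ 2    -16    -2  |  24 ]
r2 → r2 − 2·r1
  [ 1  -22/3  -2/3  |  12 ]
  [ 0    2/3  -2/3  |  -2 ]
  [ 2    -16    -2  |  24 ]
r3 → r3 − 2·r1
  [ 1  -22/3  -2/3  |  12 ]
  [ 0    2/3  -2/3  |  -2 ]
  [ 0   -4/3  -2/3  |   0 ]
r2 → 3/2·r2
  [ 1  -22/3  -2/3  |  12 ]
  [ 0      1    -1  |  -3 ]
  [ 0   -4/3  -2/3  |   0 ]
r3 → r3 + 4/3·r2
  [ 1  -22/3  -2/3  |  12 ]
  [ 0      1    -1  |  -3 ]
  [ 0      0    -2  |  -4 ]
r3 → -1/2·r3
  [ 1  -22/3  -2/3  |  12 ]
  [ 0      1    -1  |  -3 ]
  [ 0      0     1  |   2 ]
r2 → r2 + r3
  [ 1  -22/3  -2/3  |  12 ]
  [ 0      1     0  |  -1 ]
  [ 0      0     1  |   2 ]
r1 → r1 + 2/3·r3
  [ 1  -22/3  0  |  40/3 ]
  [ 0      1  0  |    -1 ]
  [ 0      0  1  |     2 ]
r1 → r1 + 22/3·r2
  [ 1  0  0  |   6 ]
  [ 0  1  0  |  -1 ]
  [ 0  0  1  |   2 ]
Reading off the last column: a = 6, b = -1, c = 2.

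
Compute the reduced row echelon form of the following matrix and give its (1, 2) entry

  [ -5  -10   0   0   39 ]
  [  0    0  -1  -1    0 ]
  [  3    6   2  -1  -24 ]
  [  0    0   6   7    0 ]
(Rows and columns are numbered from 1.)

2

r1 ← -1/5·r1
  [ 1  2   0   0  -39/5 ]
  [ 0  0  -1  -1      0 ]
  [ 3  6   2  -1    -24 ]
  [ 0  0   6   7      0 ]
r3 ← r3 − 3·r1
  [ 1  2   0   0  -39/5 ]
  [ 0  0  -1  -1      0 ]
  [ 0  0   2  -1   -3/5 ]
  [ 0  0   6   7      0 ]
r2 ← -1·r2
  [ 1  2  0   0  -39/5 ]
  [ 0  0  1   1      0 ]
  [ 0  0  2  -1   -3/5 ]
  [ 0  0  6   7      0 ]
r3 ← r3 − 2·r2
  [ 1  2  0   0  -39/5 ]
  [ 0  0  1   1      0 ]
  [ 0  0  0  -3   -3/5 ]
  [ 0  0  6   7      0 ]
r4 ← r4 − 6·r2
  [ 1  2  0   0  -39/5 ]
  [ 0  0  1   1      0 ]
  [ 0  0  0  -3   -3/5 ]
  [ 0  0  0   1      0 ]
r3 ← -1/3·r3
  [ 1  2  0  0  -39/5 ]
  [ 0  0  1  1      0 ]
  [ 0  0  0  1    1/5 ]
  [ 0  0  0  1      0 ]
r4 ← r4 − r3
  [ 1  2  0  0  -39/5 ]
  [ 0  0  1  1      0 ]
  [ 0  0  0  1    1/5 ]
  [ 0  0  0  0   -1/5 ]
r4 ← -5·r4
  [ 1  2  0  0  -39/5 ]
  [ 0  0  1  1      0 ]
  [ 0  0  0  1    1/5 ]
  [ 0  0  0  0      1 ]
r3 ← r3 − 1/5·r4
  [ 1  2  0  0  -39/5 ]
  [ 0  0  1  1      0 ]
  [ 0  0  0  1      0 ]
  [ 0  0  0  0      1 ]
r1 ← r1 + 39/5·r4
  [ 1  2  0  0  0 ]
  [ 0  0  1  1  0 ]
  [ 0  0  0  1  0 ]
  [ 0  0  0  0  1 ]
r2 ← r2 − r3
  [ 1  2  0  0  0 ]
  [ 0  0  1  0  0 ]
  [ 0  0  0  1  0 ]
  [ 0  0  0  0  1 ]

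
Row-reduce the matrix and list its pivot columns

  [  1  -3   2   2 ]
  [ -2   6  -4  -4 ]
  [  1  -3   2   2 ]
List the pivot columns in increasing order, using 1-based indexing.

1

r2 ← r2 + 2·r1
  [ 1  -3  2  2 ]
  [ 0   0  0  0 ]
  [ 1  -3  2  2 ]
r3 ← r3 − r1
  [ 1  -3  2  2 ]
  [ 0   0  0  0 ]
  [ 0   0  0  0 ]
Pivot columns are the columns containing a leading 1.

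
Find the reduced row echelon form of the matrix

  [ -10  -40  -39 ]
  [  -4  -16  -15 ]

R1 -> -1/10·R1
  [  1    4  39/10 ]
  [ -4  -16    -15 ]
R2 -> R2 + 4·R1
  [ 1  4  39/10 ]
  [ 0  0    3/5 ]
R2 -> 5/3·R2
  [ 1  4  39/10 ]
  [ 0  0      1 ]
R1 -> R1 − 39/10·R2
  [ 1  4  0 ]
  [ 0  0  1 ]

[[1, 4, 0], [0, 0, 1]]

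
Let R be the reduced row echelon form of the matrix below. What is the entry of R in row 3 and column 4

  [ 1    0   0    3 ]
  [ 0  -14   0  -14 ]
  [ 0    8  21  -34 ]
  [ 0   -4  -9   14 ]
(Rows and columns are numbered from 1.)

Multiply R2 by -1/14.
  [ 1   0   0    3 ]
  [ 0   1   0    1 ]
  [ 0   8  21  -34 ]
  [ 0  -4  -9   14 ]
Subtract 8 times R2 from R3.
  [ 1   0   0    3 ]
  [ 0   1   0    1 ]
  [ 0   0  21  -42 ]
  [ 0  -4  -9   14 ]
Add 4 times R2 to R4.
  [ 1  0   0    3 ]
  [ 0  1   0    1 ]
  [ 0  0  21  -42 ]
  [ 0  0  -9   18 ]
Multiply R3 by 1/21.
  [ 1  0   0   3 ]
  [ 0  1   0   1 ]
  [ 0  0   1  -2 ]
  [ 0  0  -9  18 ]
Add 9 times R3 to R4.
  [ 1  0  0   3 ]
  [ 0  1  0   1 ]
  [ 0  0  1  -2 ]
  [ 0  0  0   0 ]

-2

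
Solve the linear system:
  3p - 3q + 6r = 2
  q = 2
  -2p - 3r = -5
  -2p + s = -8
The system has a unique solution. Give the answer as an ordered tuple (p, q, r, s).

Form the augmented matrix and row-reduce:
  [  3  -3   6  0  |   2 ]
  [  0   1   0  0  |   2 ]
  [ -2   0  -3  0  |  -5 ]
  [ -2   0   0  1  |  -8 ]
ρ1 := 1/3·ρ1
  [  1  -1   2  0  |  2/3 ]
  [  0   1   0  0  |    2 ]
  [ -2   0  -3  0  |   -5 ]
  [ -2   0   0  1  |   -8 ]
ρ3 := ρ3 + 2·ρ1
  [  1  -1  2  0  |    2/3 ]
  [  0   1  0  0  |      2 ]
  [  0  -2  1  0  |  -11/3 ]
  [ -2   0  0  1  |     -8 ]
ρ4 := ρ4 + 2·ρ1
  [ 1  -1  2  0  |    2/3 ]
  [ 0   1  0  0  |      2 ]
  [ 0  -2  1  0  |  -11/3 ]
  [ 0  -2  4  1  |  -20/3 ]
ρ3 := ρ3 + 2·ρ2
  [ 1  -1  2  0  |    2/3 ]
  [ 0   1  0  0  |      2 ]
  [ 0   0  1  0  |    1/3 ]
  [ 0  -2  4  1  |  -20/3 ]
ρ4 := ρ4 + 2·ρ2
  [ 1  -1  2  0  |   2/3 ]
  [ 0   1  0  0  |     2 ]
  [ 0   0  1  0  |   1/3 ]
  [ 0   0  4  1  |  -8/3 ]
ρ4 := ρ4 − 4·ρ3
  [ 1  -1  2  0  |  2/3 ]
  [ 0   1  0  0  |    2 ]
  [ 0   0  1  0  |  1/3 ]
  [ 0   0  0  1  |   -4 ]
ρ1 := ρ1 − 2·ρ3
  [ 1  -1  0  0  |    0 ]
  [ 0   1  0  0  |    2 ]
  [ 0   0  1  0  |  1/3 ]
  [ 0   0  0  1  |   -4 ]
ρ1 := ρ1 + ρ2
  [ 1  0  0  0  |    2 ]
  [ 0  1  0  0  |    2 ]
  [ 0  0  1  0  |  1/3 ]
  [ 0  0  0  1  |   -4 ]
Reading off the last column: p = 2, q = 2, r = 1/3, s = -4.

(2, 2, 1/3, -4)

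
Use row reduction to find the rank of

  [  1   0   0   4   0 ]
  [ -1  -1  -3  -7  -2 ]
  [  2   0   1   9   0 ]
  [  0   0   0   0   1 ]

ρ2 -> ρ2 + ρ1
  [ 1   0   0   4   0 ]
  [ 0  -1  -3  -3  -2 ]
  [ 2   0   1   9   0 ]
  [ 0   0   0   0   1 ]
ρ3 -> ρ3 − 2·ρ1
  [ 1   0   0   4   0 ]
  [ 0  -1  -3  -3  -2 ]
  [ 0   0   1   1   0 ]
  [ 0   0   0   0   1 ]
ρ2 -> -1·ρ2
  [ 1  0  0  4  0 ]
  [ 0  1  3  3  2 ]
  [ 0  0  1  1  0 ]
  [ 0  0  0  0  1 ]
ρ2 -> ρ2 − 2·ρ4
  [ 1  0  0  4  0 ]
  [ 0  1  3  3  0 ]
  [ 0  0  1  1  0 ]
  [ 0  0  0  0  1 ]
ρ2 -> ρ2 − 3·ρ3
  [ 1  0  0  4  0 ]
  [ 0  1  0  0  0 ]
  [ 0  0  1  1  0 ]
  [ 0  0  0  0  1 ]
The reduced form has 4 nonzero rows.

rank = 4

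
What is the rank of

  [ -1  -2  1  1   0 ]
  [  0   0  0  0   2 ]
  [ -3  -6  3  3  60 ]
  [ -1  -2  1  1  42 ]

ρ1 → -1·ρ1
  [  1   2  -1  -1   0 ]
  [  0   0   0   0   2 ]
  [ -3  -6   3   3  60 ]
  [ -1  -2   1   1  42 ]
ρ3 → ρ3 + 3·ρ1
  [  1   2  -1  -1   0 ]
  [  0   0   0   0   2 ]
  [  0   0   0   0  60 ]
  [ -1  -2   1   1  42 ]
ρ4 → ρ4 + ρ1
  [ 1  2  -1  -1   0 ]
  [ 0  0   0   0   2 ]
  [ 0  0   0   0  60 ]
  [ 0  0   0   0  42 ]
ρ2 → 1/2·ρ2
  [ 1  2  -1  -1   0 ]
  [ 0  0   0   0   1 ]
  [ 0  0   0   0  60 ]
  [ 0  0   0   0  42 ]
ρ3 → ρ3 − 60·ρ2
  [ 1  2  -1  -1   0 ]
  [ 0  0   0   0   1 ]
  [ 0  0   0   0   0 ]
  [ 0  0   0   0  42 ]
ρ4 → ρ4 − 42·ρ2
  [ 1  2  -1  -1  0 ]
  [ 0  0   0   0  1 ]
  [ 0  0   0   0  0 ]
  [ 0  0   0   0  0 ]
The reduced form has 2 nonzero rows.

rank = 2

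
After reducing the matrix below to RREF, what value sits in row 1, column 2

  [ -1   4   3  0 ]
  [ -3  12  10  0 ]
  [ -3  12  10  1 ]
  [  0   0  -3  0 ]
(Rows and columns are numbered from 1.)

Multiply R1 by -1.
  [  1  -4  -3  0 ]
  [ -3  12  10  0 ]
  [ -3  12  10  1 ]
  [  0   0  -3  0 ]
Add 3 times R1 to R2.
  [  1  -4  -3  0 ]
  [  0   0   1  0 ]
  [ -3  12  10  1 ]
  [  0   0  -3  0 ]
Add 3 times R1 to R3.
  [ 1  -4  -3  0 ]
  [ 0   0   1  0 ]
  [ 0   0   1  1 ]
  [ 0   0  -3  0 ]
Subtract R2 from R3.
  [ 1  -4  -3  0 ]
  [ 0   0   1  0 ]
  [ 0   0   0  1 ]
  [ 0   0  -3  0 ]
Add 3 times R2 to R4.
  [ 1  -4  -3  0 ]
  [ 0   0   1  0 ]
  [ 0   0   0  1 ]
  [ 0   0   0  0 ]
Add 3 times R2 to R1.
  [ 1  -4  0  0 ]
  [ 0   0  1  0 ]
  [ 0   0  0  1 ]
  [ 0   0  0  0 ]

-4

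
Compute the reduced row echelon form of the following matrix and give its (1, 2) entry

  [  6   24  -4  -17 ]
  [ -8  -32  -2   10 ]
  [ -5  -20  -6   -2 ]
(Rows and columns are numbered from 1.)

ρ1 -> 1/6·ρ1
ρ2 -> ρ2 + 8·ρ1
ρ3 -> ρ3 + 5·ρ1
ρ2 -> -3/22·ρ2
ρ3 -> ρ3 + 28/3·ρ2
ρ3 -> -22·ρ3
ρ2 -> ρ2 − 19/11·ρ3
ρ1 -> ρ1 + 17/6·ρ3
ρ1 -> ρ1 + 2/3·ρ2

4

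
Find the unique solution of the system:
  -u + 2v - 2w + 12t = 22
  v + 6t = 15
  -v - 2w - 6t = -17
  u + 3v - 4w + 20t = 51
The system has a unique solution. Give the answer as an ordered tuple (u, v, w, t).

Form the augmented matrix and row-reduce:
  [ -1   2  -2  12  |   22 ]
  [  0   1   0   6  |   15 ]
  [  0  -1  -2  -6  |  -17 ]
  [  1   3  -4  20  |   51 ]
R1 → -1·R1
  [ 1  -2   2  -12  |  -22 ]
  [ 0   1   0    6  |   15 ]
  [ 0  -1  -2   -6  |  -17 ]
  [ 1   3  -4   20  |   51 ]
R4 → R4 − R1
  [ 1  -2   2  -12  |  -22 ]
  [ 0   1   0    6  |   15 ]
  [ 0  -1  -2   -6  |  -17 ]
  [ 0   5  -6   32  |   73 ]
R3 → R3 + R2
  [ 1  -2   2  -12  |  -22 ]
  [ 0   1   0    6  |   15 ]
  [ 0   0  -2    0  |   -2 ]
  [ 0   5  -6   32  |   73 ]
R4 → R4 − 5·R2
  [ 1  -2   2  -12  |  -22 ]
  [ 0   1   0    6  |   15 ]
  [ 0   0  -2    0  |   -2 ]
  [ 0   0  -6    2  |   -2 ]
R3 → -1/2·R3
  [ 1  -2   2  -12  |  -22 ]
  [ 0   1   0    6  |   15 ]
  [ 0   0   1    0  |    1 ]
  [ 0   0  -6    2  |   -2 ]
R4 → R4 + 6·R3
  [ 1  -2  2  -12  |  -22 ]
  [ 0   1  0    6  |   15 ]
  [ 0   0  1    0  |    1 ]
  [ 0   0  0    2  |    4 ]
R4 → 1/2·R4
  [ 1  -2  2  -12  |  -22 ]
  [ 0   1  0    6  |   15 ]
  [ 0   0  1    0  |    1 ]
  [ 0   0  0    1  |    2 ]
R2 → R2 − 6·R4
  [ 1  -2  2  -12  |  -22 ]
  [ 0   1  0    0  |    3 ]
  [ 0   0  1    0  |    1 ]
  [ 0   0  0    1  |    2 ]
R1 → R1 + 12·R4
  [ 1  -2  2  0  |  2 ]
  [ 0   1  0  0  |  3 ]
  [ 0   0  1  0  |  1 ]
  [ 0   0  0  1  |  2 ]
R1 → R1 − 2·R3
  [ 1  -2  0  0  |  0 ]
  [ 0   1  0  0  |  3 ]
  [ 0   0  1  0  |  1 ]
  [ 0   0  0  1  |  2 ]
R1 → R1 + 2·R2
  [ 1  0  0  0  |  6 ]
  [ 0  1  0  0  |  3 ]
  [ 0  0  1  0  |  1 ]
  [ 0  0  0  1  |  2 ]
Reading off the last column: u = 6, v = 3, w = 1, t = 2.

(6, 3, 1, 2)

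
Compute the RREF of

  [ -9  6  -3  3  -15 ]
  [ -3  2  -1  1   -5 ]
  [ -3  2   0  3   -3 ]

[[1, -2/3, 0, -1, 1], [0, 0, 1, 2, 2], [0, 0, 0, 0, 0]]

ρ1 → -1/9·ρ1
  [  1  -2/3  1/3  -1/3  5/3 ]
  [ -3     2   -1     1   -5 ]
  [ -3     2    0     3   -3 ]
ρ2 → ρ2 + 3·ρ1
  [  1  -2/3  1/3  -1/3  5/3 ]
  [  0     0    0     0    0 ]
  [ -3     2    0     3   -3 ]
ρ3 → ρ3 + 3·ρ1
  [ 1  -2/3  1/3  -1/3  5/3 ]
  [ 0     0    0     0    0 ]
  [ 0     0    1     2    2 ]
ρ2 <-> ρ3
  [ 1  -2/3  1/3  -1/3  5/3 ]
  [ 0     0    1     2    2 ]
  [ 0     0    0     0    0 ]
ρ1 → ρ1 − 1/3·ρ2
  [ 1  -2/3  0  -1  1 ]
  [ 0     0  1   2  2 ]
  [ 0     0  0   0  0 ]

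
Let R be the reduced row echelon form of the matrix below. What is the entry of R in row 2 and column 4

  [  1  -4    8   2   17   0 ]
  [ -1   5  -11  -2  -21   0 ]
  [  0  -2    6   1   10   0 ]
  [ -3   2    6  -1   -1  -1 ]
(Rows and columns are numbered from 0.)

R2 → R2 + R1
R4 → R4 + 3·R1
R3 → R3 + 2·R2
R4 → R4 + 10·R2
R4 → R4 − 5·R3
R4 → -1·R4
R1 → R1 − 2·R3
R1 → R1 + 4·R2

2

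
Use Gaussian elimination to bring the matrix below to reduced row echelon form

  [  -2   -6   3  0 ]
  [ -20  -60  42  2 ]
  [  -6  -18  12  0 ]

[[1, 3, 0, 0], [0, 0, 1, 0], [0, 0, 0, 1]]

ρ1 ← -1/2·ρ1
  [   1    3  -3/2  0 ]
  [ -20  -60    42  2 ]
  [  -6  -18    12  0 ]
ρ2 ← ρ2 + 20·ρ1
  [  1    3  -3/2  0 ]
  [  0    0    12  2 ]
  [ -6  -18    12  0 ]
ρ3 ← ρ3 + 6·ρ1
  [ 1  3  -3/2  0 ]
  [ 0  0    12  2 ]
  [ 0  0     3  0 ]
ρ2 ← 1/12·ρ2
  [ 1  3  -3/2    0 ]
  [ 0  0     1  1/6 ]
  [ 0  0     3    0 ]
ρ3 ← ρ3 − 3·ρ2
  [ 1  3  -3/2     0 ]
  [ 0  0     1   1/6 ]
  [ 0  0     0  -1/2 ]
ρ3 ← -2·ρ3
  [ 1  3  -3/2    0 ]
  [ 0  0     1  1/6 ]
  [ 0  0     0    1 ]
ρ2 ← ρ2 − 1/6·ρ3
  [ 1  3  -3/2  0 ]
  [ 0  0     1  0 ]
  [ 0  0     0  1 ]
ρ1 ← ρ1 + 3/2·ρ2
  [ 1  3  0  0 ]
  [ 0  0  1  0 ]
  [ 0  0  0  1 ]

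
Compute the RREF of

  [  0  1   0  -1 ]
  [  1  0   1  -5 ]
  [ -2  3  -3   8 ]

[[1, 0, 0, -4], [0, 1, 0, -1], [0, 0, 1, -1]]

R1 ↔ R2
  [  1  0   1  -5 ]
  [  0  1   0  -1 ]
  [ -2  3  -3   8 ]
R3 -> R3 + 2·R1
  [ 1  0   1  -5 ]
  [ 0  1   0  -1 ]
  [ 0  3  -1  -2 ]
R3 -> R3 − 3·R2
  [ 1  0   1  -5 ]
  [ 0  1   0  -1 ]
  [ 0  0  -1   1 ]
R3 -> -1·R3
  [ 1  0  1  -5 ]
  [ 0  1  0  -1 ]
  [ 0  0  1  -1 ]
R1 -> R1 − R3
  [ 1  0  0  -4 ]
  [ 0  1  0  -1 ]
  [ 0  0  1  -1 ]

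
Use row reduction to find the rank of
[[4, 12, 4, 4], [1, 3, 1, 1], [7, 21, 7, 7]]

rank = 1

R1 → 1/4·R1
  [ 1   3  1  1 ]
  [ 1   3  1  1 ]
  [ 7  21  7  7 ]
R2 → R2 − R1
  [ 1   3  1  1 ]
  [ 0   0  0  0 ]
  [ 7  21  7  7 ]
R3 → R3 − 7·R1
  [ 1  3  1  1 ]
  [ 0  0  0  0 ]
  [ 0  0  0  0 ]
The reduced form has 1 nonzero row.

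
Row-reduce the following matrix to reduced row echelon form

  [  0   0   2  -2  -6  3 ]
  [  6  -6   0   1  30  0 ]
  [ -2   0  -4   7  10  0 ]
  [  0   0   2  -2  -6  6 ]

R1 <-> R2
R1 ← 1/6·R1
R3 ← R3 + 2·R1
R2 <-> R3
R2 ← -1/2·R2
R3 ← 1/2·R3
R4 ← R4 − 2·R3
R4 ← 1/3·R4
R3 ← R3 − 3/2·R4
R2 ← R2 − 2·R3
R1 ← R1 + R2

[[1, 0, 0, -3/2, 1, 0], [0, 1, 0, -5/3, -4, 0], [0, 0, 1, -1, -3, 0], [0, 0, 0, 0, 0, 1]]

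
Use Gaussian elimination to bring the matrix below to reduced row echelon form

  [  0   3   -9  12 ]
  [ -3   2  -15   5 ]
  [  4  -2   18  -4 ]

Swap R1 and R2.
Multiply R1 by -1/3.
Subtract 4 times R1 from R3.
Multiply R2 by 1/3.
Subtract 2/3 times R2 from R3.
Add 2/3 times R2 to R1.

[[1, 0, 3, 1], [0, 1, -3, 4], [0, 0, 0, 0]]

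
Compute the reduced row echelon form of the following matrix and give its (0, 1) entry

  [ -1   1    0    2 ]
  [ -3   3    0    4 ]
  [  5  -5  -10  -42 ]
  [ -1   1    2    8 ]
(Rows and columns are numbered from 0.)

-1

ρ1 → -1·ρ1
  [  1  -1    0   -2 ]
  [ -3   3    0    4 ]
  [  5  -5  -10  -42 ]
  [ -1   1    2    8 ]
ρ2 → ρ2 + 3·ρ1
  [  1  -1    0   -2 ]
  [  0   0    0   -2 ]
  [  5  -5  -10  -42 ]
  [ -1   1    2    8 ]
ρ3 → ρ3 − 5·ρ1
  [  1  -1    0   -2 ]
  [  0   0    0   -2 ]
  [  0   0  -10  -32 ]
  [ -1   1    2    8 ]
ρ4 → ρ4 + ρ1
  [ 1  -1    0   -2 ]
  [ 0   0    0   -2 ]
  [ 0   0  -10  -32 ]
  [ 0   0    2    6 ]
ρ2 <=> ρ3
  [ 1  -1    0   -2 ]
  [ 0   0  -10  -32 ]
  [ 0   0    0   -2 ]
  [ 0   0    2    6 ]
ρ2 → -1/10·ρ2
  [ 1  -1  0    -2 ]
  [ 0   0  1  16/5 ]
  [ 0   0  0    -2 ]
  [ 0   0  2     6 ]
ρ4 → ρ4 − 2·ρ2
  [ 1  -1  0    -2 ]
  [ 0   0  1  16/5 ]
  [ 0   0  0    -2 ]
  [ 0   0  0  -2/5 ]
ρ3 → -1/2·ρ3
  [ 1  -1  0    -2 ]
  [ 0   0  1  16/5 ]
  [ 0   0  0     1 ]
  [ 0   0  0  -2/5 ]
ρ4 → ρ4 + 2/5·ρ3
  [ 1  -1  0    -2 ]
  [ 0   0  1  16/5 ]
  [ 0   0  0     1 ]
  [ 0   0  0     0 ]
ρ2 → ρ2 − 16/5·ρ3
  [ 1  -1  0  -2 ]
  [ 0   0  1   0 ]
  [ 0   0  0   1 ]
  [ 0   0  0   0 ]
ρ1 → ρ1 + 2·ρ3
  [ 1  -1  0  0 ]
  [ 0   0  1  0 ]
  [ 0   0  0  1 ]
  [ 0   0  0  0 ]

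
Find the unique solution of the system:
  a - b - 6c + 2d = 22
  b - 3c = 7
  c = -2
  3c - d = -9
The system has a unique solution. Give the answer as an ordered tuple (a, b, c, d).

Form the augmented matrix and row-reduce:
  [ 1  -1  -6   2  |  22 ]
  [ 0   1  -3   0  |   7 ]
  [ 0   0   1   0  |  -2 ]
  [ 0   0   3  -1  |  -9 ]
Subtract 3 times R3 from R4.
  [ 1  -1  -6   2  |  22 ]
  [ 0   1  -3   0  |   7 ]
  [ 0   0   1   0  |  -2 ]
  [ 0   0   0  -1  |  -3 ]
Multiply R4 by -1.
  [ 1  -1  -6  2  |  22 ]
  [ 0   1  -3  0  |   7 ]
  [ 0   0   1  0  |  -2 ]
  [ 0   0   0  1  |   3 ]
Subtract 2 times R4 from R1.
  [ 1  -1  -6  0  |  16 ]
  [ 0   1  -3  0  |   7 ]
  [ 0   0   1  0  |  -2 ]
  [ 0   0   0  1  |   3 ]
Add 3 times R3 to R2.
  [ 1  -1  -6  0  |  16 ]
  [ 0   1   0  0  |   1 ]
  [ 0   0   1  0  |  -2 ]
  [ 0   0   0  1  |   3 ]
Add 6 times R3 to R1.
  [ 1  -1  0  0  |   4 ]
  [ 0   1  0  0  |   1 ]
  [ 0   0  1  0  |  -2 ]
  [ 0   0  0  1  |   3 ]
Add R2 to R1.
  [ 1  0  0  0  |   5 ]
  [ 0  1  0  0  |   1 ]
  [ 0  0  1  0  |  -2 ]
  [ 0  0  0  1  |   3 ]
Reading off the last column: a = 5, b = 1, c = -2, d = 3.

(5, 1, -2, 3)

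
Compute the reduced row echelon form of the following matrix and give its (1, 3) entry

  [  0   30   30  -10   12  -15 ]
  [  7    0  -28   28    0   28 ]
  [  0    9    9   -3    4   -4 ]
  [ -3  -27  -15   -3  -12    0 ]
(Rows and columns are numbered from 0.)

r1 ↔ r2
  [  7    0  -28   28    0   28 ]
  [  0   30   30  -10   12  -15 ]
  [  0    9    9   -3    4   -4 ]
  [ -3  -27  -15   -3  -12    0 ]
r1 := 1/7·r1
  [  1    0   -4    4    0    4 ]
  [  0   30   30  -10   12  -15 ]
  [  0    9    9   -3    4   -4 ]
  [ -3  -27  -15   -3  -12    0 ]
r4 := r4 + 3·r1
  [ 1    0   -4    4    0    4 ]
  [ 0   30   30  -10   12  -15 ]
  [ 0    9    9   -3    4   -4 ]
  [ 0  -27  -27    9  -12   12 ]
r2 := 1/30·r2
  [ 1    0   -4     4    0     4 ]
  [ 0    1    1  -1/3  2/5  -1/2 ]
  [ 0    9    9    -3    4    -4 ]
  [ 0  -27  -27     9  -12    12 ]
r3 := r3 − 9·r2
  [ 1    0   -4     4    0     4 ]
  [ 0    1    1  -1/3  2/5  -1/2 ]
  [ 0    0    0     0  2/5   1/2 ]
  [ 0  -27  -27     9  -12    12 ]
r4 := r4 + 27·r2
  [ 1  0  -4     4     0     4 ]
  [ 0  1   1  -1/3   2/5  -1/2 ]
  [ 0  0   0     0   2/5   1/2 ]
  [ 0  0   0     0  -6/5  -3/2 ]
r3 := 5/2·r3
  [ 1  0  -4     4     0     4 ]
  [ 0  1   1  -1/3   2/5  -1/2 ]
  [ 0  0   0     0     1   5/4 ]
  [ 0  0   0     0  -6/5  -3/2 ]
r4 := r4 + 6/5·r3
  [ 1  0  -4     4    0     4 ]
  [ 0  1   1  -1/3  2/5  -1/2 ]
  [ 0  0   0     0    1   5/4 ]
  [ 0  0   0     0    0     0 ]
r2 := r2 − 2/5·r3
  [ 1  0  -4     4  0    4 ]
  [ 0  1   1  -1/3  0   -1 ]
  [ 0  0   0     0  1  5/4 ]
  [ 0  0   0     0  0    0 ]

-1/3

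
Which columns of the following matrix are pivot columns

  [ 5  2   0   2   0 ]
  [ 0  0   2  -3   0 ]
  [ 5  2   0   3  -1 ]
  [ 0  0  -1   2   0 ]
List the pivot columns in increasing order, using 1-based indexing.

1, 3, 4, 5

ρ1 → 1/5·ρ1
  [ 1  2/5   0  2/5   0 ]
  [ 0    0   2   -3   0 ]
  [ 5    2   0    3  -1 ]
  [ 0    0  -1    2   0 ]
ρ3 → ρ3 − 5·ρ1
  [ 1  2/5   0  2/5   0 ]
  [ 0    0   2   -3   0 ]
  [ 0    0   0    1  -1 ]
  [ 0    0  -1    2   0 ]
ρ2 → 1/2·ρ2
  [ 1  2/5   0   2/5   0 ]
  [ 0    0   1  -3/2   0 ]
  [ 0    0   0     1  -1 ]
  [ 0    0  -1     2   0 ]
ρ4 → ρ4 + ρ2
  [ 1  2/5  0   2/5   0 ]
  [ 0    0  1  -3/2   0 ]
  [ 0    0  0     1  -1 ]
  [ 0    0  0   1/2   0 ]
ρ4 → ρ4 − 1/2·ρ3
  [ 1  2/5  0   2/5    0 ]
  [ 0    0  1  -3/2    0 ]
  [ 0    0  0     1   -1 ]
  [ 0    0  0     0  1/2 ]
ρ4 → 2·ρ4
  [ 1  2/5  0   2/5   0 ]
  [ 0    0  1  -3/2   0 ]
  [ 0    0  0     1  -1 ]
  [ 0    0  0     0   1 ]
ρ3 → ρ3 + ρ4
  [ 1  2/5  0   2/5  0 ]
  [ 0    0  1  -3/2  0 ]
  [ 0    0  0     1  0 ]
  [ 0    0  0     0  1 ]
ρ2 → ρ2 + 3/2·ρ3
  [ 1  2/5  0  2/5  0 ]
  [ 0    0  1    0  0 ]
  [ 0    0  0    1  0 ]
  [ 0    0  0    0  1 ]
ρ1 → ρ1 − 2/5·ρ3
  [ 1  2/5  0  0  0 ]
  [ 0    0  1  0  0 ]
  [ 0    0  0  1  0 ]
  [ 0    0  0  0  1 ]
Pivot columns are the columns containing a leading 1.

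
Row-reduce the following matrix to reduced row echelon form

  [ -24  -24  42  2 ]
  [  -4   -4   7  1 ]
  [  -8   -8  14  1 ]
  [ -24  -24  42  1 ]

[[1, 1, -7/4, 0], [0, 0, 0, 1], [0, 0, 0, 0], [0, 0, 0, 0]]

R1 ← -1/24·R1
  [   1    1  -7/4  -1/12 ]
  [  -4   -4     7      1 ]
  [  -8   -8    14      1 ]
  [ -24  -24    42      1 ]
R2 ← R2 + 4·R1
  [   1    1  -7/4  -1/12 ]
  [   0    0     0    2/3 ]
  [  -8   -8    14      1 ]
  [ -24  -24    42      1 ]
R3 ← R3 + 8·R1
  [   1    1  -7/4  -1/12 ]
  [   0    0     0    2/3 ]
  [   0    0     0    1/3 ]
  [ -24  -24    42      1 ]
R4 ← R4 + 24·R1
  [ 1  1  -7/4  -1/12 ]
  [ 0  0     0    2/3 ]
  [ 0  0     0    1/3 ]
  [ 0  0     0     -1 ]
R2 ← 3/2·R2
  [ 1  1  -7/4  -1/12 ]
  [ 0  0     0      1 ]
  [ 0  0     0    1/3 ]
  [ 0  0     0     -1 ]
R3 ← R3 − 1/3·R2
  [ 1  1  -7/4  -1/12 ]
  [ 0  0     0      1 ]
  [ 0  0     0      0 ]
  [ 0  0     0     -1 ]
R4 ← R4 + R2
  [ 1  1  -7/4  -1/12 ]
  [ 0  0     0      1 ]
  [ 0  0     0      0 ]
  [ 0  0     0      0 ]
R1 ← R1 + 1/12·R2
  [ 1  1  -7/4  0 ]
  [ 0  0     0  1 ]
  [ 0  0     0  0 ]
  [ 0  0     0  0 ]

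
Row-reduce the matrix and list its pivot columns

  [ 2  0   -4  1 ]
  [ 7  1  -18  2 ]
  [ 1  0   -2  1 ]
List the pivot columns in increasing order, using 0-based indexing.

0, 1, 3

Multiply R1 by 1/2.
  [ 1  0   -2  1/2 ]
  [ 7  1  -18    2 ]
  [ 1  0   -2    1 ]
Subtract 7 times R1 from R2.
  [ 1  0  -2   1/2 ]
  [ 0  1  -4  -3/2 ]
  [ 1  0  -2     1 ]
Subtract R1 from R3.
  [ 1  0  -2   1/2 ]
  [ 0  1  -4  -3/2 ]
  [ 0  0   0   1/2 ]
Multiply R3 by 2.
  [ 1  0  -2   1/2 ]
  [ 0  1  -4  -3/2 ]
  [ 0  0   0     1 ]
Add 3/2 times R3 to R2.
  [ 1  0  -2  1/2 ]
  [ 0  1  -4    0 ]
  [ 0  0   0    1 ]
Subtract 1/2 times R3 from R1.
  [ 1  0  -2  0 ]
  [ 0  1  -4  0 ]
  [ 0  0   0  1 ]
Pivot columns are the columns containing a leading 1.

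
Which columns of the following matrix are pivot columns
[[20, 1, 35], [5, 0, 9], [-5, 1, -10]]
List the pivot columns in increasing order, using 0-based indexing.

Multiply ρ1 by 1/20.
  [  1  1/20  7/4 ]
  [  5     0    9 ]
  [ -5     1  -10 ]
Subtract 5 times ρ1 from ρ2.
  [  1  1/20  7/4 ]
  [  0  -1/4  1/4 ]
  [ -5     1  -10 ]
Add 5 times ρ1 to ρ3.
  [ 1  1/20   7/4 ]
  [ 0  -1/4   1/4 ]
  [ 0   5/4  -5/4 ]
Multiply ρ2 by -4.
  [ 1  1/20   7/4 ]
  [ 0     1    -1 ]
  [ 0   5/4  -5/4 ]
Subtract 5/4 times ρ2 from ρ3.
  [ 1  1/20  7/4 ]
  [ 0     1   -1 ]
  [ 0     0    0 ]
Subtract 1/20 times ρ2 from ρ1.
  [ 1  0  9/5 ]
  [ 0  1   -1 ]
  [ 0  0    0 ]
Pivot columns are the columns containing a leading 1.

0, 1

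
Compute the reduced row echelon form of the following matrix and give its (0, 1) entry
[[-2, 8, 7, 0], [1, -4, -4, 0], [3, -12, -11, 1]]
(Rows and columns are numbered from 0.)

-4

R1 ← -1/2·R1
  [ 1   -4  -7/2  0 ]
  [ 1   -4    -4  0 ]
  [ 3  -12   -11  1 ]
R2 ← R2 − R1
  [ 1   -4  -7/2  0 ]
  [ 0    0  -1/2  0 ]
  [ 3  -12   -11  1 ]
R3 ← R3 − 3·R1
  [ 1  -4  -7/2  0 ]
  [ 0   0  -1/2  0 ]
  [ 0   0  -1/2  1 ]
R2 ← -2·R2
  [ 1  -4  -7/2  0 ]
  [ 0   0     1  0 ]
  [ 0   0  -1/2  1 ]
R3 ← R3 + 1/2·R2
  [ 1  -4  -7/2  0 ]
  [ 0   0     1  0 ]
  [ 0   0     0  1 ]
R1 ← R1 + 7/2·R2
  [ 1  -4  0  0 ]
  [ 0   0  1  0 ]
  [ 0   0  0  1 ]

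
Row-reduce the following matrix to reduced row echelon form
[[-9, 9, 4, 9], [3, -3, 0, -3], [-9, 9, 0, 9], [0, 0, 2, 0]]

R1 → -1/9·R1
  [  1  -1  -4/9  -1 ]
  [  3  -3     0  -3 ]
  [ -9   9     0   9 ]
  [  0   0     2   0 ]
R2 → R2 − 3·R1
  [  1  -1  -4/9  -1 ]
  [  0   0   4/3   0 ]
  [ -9   9     0   9 ]
  [  0   0     2   0 ]
R3 → R3 + 9·R1
  [ 1  -1  -4/9  -1 ]
  [ 0   0   4/3   0 ]
  [ 0   0    -4   0 ]
  [ 0   0     2   0 ]
R2 → 3/4·R2
  [ 1  -1  -4/9  -1 ]
  [ 0   0     1   0 ]
  [ 0   0    -4   0 ]
  [ 0   0     2   0 ]
R3 → R3 + 4·R2
  [ 1  -1  -4/9  -1 ]
  [ 0   0     1   0 ]
  [ 0   0     0   0 ]
  [ 0   0     2   0 ]
R4 → R4 − 2·R2
  [ 1  -1  -4/9  -1 ]
  [ 0   0     1   0 ]
  [ 0   0     0   0 ]
  [ 0   0     0   0 ]
R1 → R1 + 4/9·R2
  [ 1  -1  0  -1 ]
  [ 0   0  1   0 ]
  [ 0   0  0   0 ]
  [ 0   0  0   0 ]

[[1, -1, 0, -1], [0, 0, 1, 0], [0, 0, 0, 0], [0, 0, 0, 0]]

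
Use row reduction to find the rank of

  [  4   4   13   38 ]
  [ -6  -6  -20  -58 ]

rank = 2

R1 := 1/4·R1
  [  1   1  13/4  19/2 ]
  [ -6  -6   -20   -58 ]
R2 := R2 + 6·R1
  [ 1  1  13/4  19/2 ]
  [ 0  0  -1/2    -1 ]
R2 := -2·R2
  [ 1  1  13/4  19/2 ]
  [ 0  0     1     2 ]
R1 := R1 − 13/4·R2
  [ 1  1  0  3 ]
  [ 0  0  1  2 ]
The reduced form has 2 nonzero rows.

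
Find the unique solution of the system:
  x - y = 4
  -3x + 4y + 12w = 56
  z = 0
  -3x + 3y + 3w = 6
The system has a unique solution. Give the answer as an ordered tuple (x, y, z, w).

(0, -4, 0, 6)

Form the augmented matrix and row-reduce:
  [  1  -1  0   0  |   4 ]
  [ -3   4  0  12  |  56 ]
  [  0   0  1   0  |   0 ]
  [ -3   3  0   3  |   6 ]
R2 := R2 + 3·R1
  [  1  -1  0   0  |   4 ]
  [  0   1  0  12  |  68 ]
  [  0   0  1   0  |   0 ]
  [ -3   3  0   3  |   6 ]
R4 := R4 + 3·R1
  [ 1  -1  0   0  |   4 ]
  [ 0   1  0  12  |  68 ]
  [ 0   0  1   0  |   0 ]
  [ 0   0  0   3  |  18 ]
R4 := 1/3·R4
  [ 1  -1  0   0  |   4 ]
  [ 0   1  0  12  |  68 ]
  [ 0   0  1   0  |   0 ]
  [ 0   0  0   1  |   6 ]
R2 := R2 − 12·R4
  [ 1  -1  0  0  |   4 ]
  [ 0   1  0  0  |  -4 ]
  [ 0   0  1  0  |   0 ]
  [ 0   0  0  1  |   6 ]
R1 := R1 + R2
  [ 1  0  0  0  |   0 ]
  [ 0  1  0  0  |  -4 ]
  [ 0  0  1  0  |   0 ]
  [ 0  0  0  1  |   6 ]
Reading off the last column: x = 0, y = -4, z = 0, w = 6.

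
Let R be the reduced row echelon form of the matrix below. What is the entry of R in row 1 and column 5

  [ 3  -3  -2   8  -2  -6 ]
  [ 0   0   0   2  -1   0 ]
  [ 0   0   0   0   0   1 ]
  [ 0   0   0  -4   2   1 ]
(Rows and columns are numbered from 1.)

2/3

Multiply R1 by 1/3.
Multiply R2 by 1/2.
Add 4 times R2 to R4.
Subtract R3 from R4.
Add 2 times R3 to R1.
Subtract 8/3 times R2 from R1.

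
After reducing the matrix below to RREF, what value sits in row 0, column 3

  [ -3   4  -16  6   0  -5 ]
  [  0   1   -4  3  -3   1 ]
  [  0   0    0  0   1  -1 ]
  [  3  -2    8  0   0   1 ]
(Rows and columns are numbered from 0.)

R1 ← -1/3·R1
  [ 1  -4/3  16/3  -2   0  5/3 ]
  [ 0     1    -4   3  -3    1 ]
  [ 0     0     0   0   1   -1 ]
  [ 3    -2     8   0   0    1 ]
R4 ← R4 − 3·R1
  [ 1  -4/3  16/3  -2   0  5/3 ]
  [ 0     1    -4   3  -3    1 ]
  [ 0     0     0   0   1   -1 ]
  [ 0     2    -8   6   0   -4 ]
R4 ← R4 − 2·R2
  [ 1  -4/3  16/3  -2   0  5/3 ]
  [ 0     1    -4   3  -3    1 ]
  [ 0     0     0   0   1   -1 ]
  [ 0     0     0   0   6   -6 ]
R4 ← R4 − 6·R3
  [ 1  -4/3  16/3  -2   0  5/3 ]
  [ 0     1    -4   3  -3    1 ]
  [ 0     0     0   0   1   -1 ]
  [ 0     0     0   0   0    0 ]
R2 ← R2 + 3·R3
  [ 1  -4/3  16/3  -2  0  5/3 ]
  [ 0     1    -4   3  0   -2 ]
  [ 0     0     0   0  1   -1 ]
  [ 0     0     0   0  0    0 ]
R1 ← R1 + 4/3·R2
  [ 1  0   0  2  0  -1 ]
  [ 0  1  -4  3  0  -2 ]
  [ 0  0   0  0  1  -1 ]
  [ 0  0   0  0  0   0 ]

2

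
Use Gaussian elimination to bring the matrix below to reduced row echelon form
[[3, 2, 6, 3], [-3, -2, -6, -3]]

[[1, 2/3, 2, 1], [0, 0, 0, 0]]

R1 → 1/3·R1
  [  1  2/3   2   1 ]
  [ -3   -2  -6  -3 ]
R2 → R2 + 3·R1
  [ 1  2/3  2  1 ]
  [ 0    0  0  0 ]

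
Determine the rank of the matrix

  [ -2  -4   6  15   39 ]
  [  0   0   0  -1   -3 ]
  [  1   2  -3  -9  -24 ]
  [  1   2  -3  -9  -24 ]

R1 -> -1/2·R1
  [ 1  2  -3  -15/2  -39/2 ]
  [ 0  0   0     -1     -3 ]
  [ 1  2  -3     -9    -24 ]
  [ 1  2  -3     -9    -24 ]
R3 -> R3 − R1
  [ 1  2  -3  -15/2  -39/2 ]
  [ 0  0   0     -1     -3 ]
  [ 0  0   0   -3/2   -9/2 ]
  [ 1  2  -3     -9    -24 ]
R4 -> R4 − R1
  [ 1  2  -3  -15/2  -39/2 ]
  [ 0  0   0     -1     -3 ]
  [ 0  0   0   -3/2   -9/2 ]
  [ 0  0   0   -3/2   -9/2 ]
R2 -> -1·R2
  [ 1  2  -3  -15/2  -39/2 ]
  [ 0  0   0      1      3 ]
  [ 0  0   0   -3/2   -9/2 ]
  [ 0  0   0   -3/2   -9/2 ]
R3 -> R3 + 3/2·R2
  [ 1  2  -3  -15/2  -39/2 ]
  [ 0  0   0      1      3 ]
  [ 0  0   0      0      0 ]
  [ 0  0   0   -3/2   -9/2 ]
R4 -> R4 + 3/2·R2
  [ 1  2  -3  -15/2  -39/2 ]
  [ 0  0   0      1      3 ]
  [ 0  0   0      0      0 ]
  [ 0  0   0      0      0 ]
R1 -> R1 + 15/2·R2
  [ 1  2  -3  0  3 ]
  [ 0  0   0  1  3 ]
  [ 0  0   0  0  0 ]
  [ 0  0   0  0  0 ]
The reduced form has 2 nonzero rows.

rank = 2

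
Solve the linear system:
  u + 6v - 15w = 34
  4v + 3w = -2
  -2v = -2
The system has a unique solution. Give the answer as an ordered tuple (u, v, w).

Form the augmented matrix and row-reduce:
  [ 1   6  -15  |  34 ]
  [ 0   4    3  |  -2 ]
  [ 0  -2    0  |  -2 ]
R2 → 1/4·R2
R3 → R3 + 2·R2
R3 → 2/3·R3
R2 → R2 − 3/4·R3
R1 → R1 + 15·R3
R1 → R1 − 6·R2
Reading off the last column: u = -2, v = 1, w = -2.

(-2, 1, -2)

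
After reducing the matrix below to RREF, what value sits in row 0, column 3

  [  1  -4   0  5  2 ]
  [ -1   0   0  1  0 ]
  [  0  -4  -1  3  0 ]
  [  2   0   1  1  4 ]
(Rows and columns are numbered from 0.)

ρ2 -> ρ2 + ρ1
  [ 1  -4   0  5  2 ]
  [ 0  -4   0  6  2 ]
  [ 0  -4  -1  3  0 ]
  [ 2   0   1  1  4 ]
ρ4 -> ρ4 − 2·ρ1
  [ 1  -4   0   5  2 ]
  [ 0  -4   0   6  2 ]
  [ 0  -4  -1   3  0 ]
  [ 0   8   1  -9  0 ]
ρ2 -> -1/4·ρ2
  [ 1  -4   0     5     2 ]
  [ 0   1   0  -3/2  -1/2 ]
  [ 0  -4  -1     3     0 ]
  [ 0   8   1    -9     0 ]
ρ3 -> ρ3 + 4·ρ2
  [ 1  -4   0     5     2 ]
  [ 0   1   0  -3/2  -1/2 ]
  [ 0   0  -1    -3    -2 ]
  [ 0   8   1    -9     0 ]
ρ4 -> ρ4 − 8·ρ2
  [ 1  -4   0     5     2 ]
  [ 0   1   0  -3/2  -1/2 ]
  [ 0   0  -1    -3    -2 ]
  [ 0   0   1     3     4 ]
ρ3 -> -1·ρ3
  [ 1  -4  0     5     2 ]
  [ 0   1  0  -3/2  -1/2 ]
  [ 0   0  1     3     2 ]
  [ 0   0  1     3     4 ]
ρ4 -> ρ4 − ρ3
  [ 1  -4  0     5     2 ]
  [ 0   1  0  -3/2  -1/2 ]
  [ 0   0  1     3     2 ]
  [ 0   0  0     0     2 ]
ρ4 -> 1/2·ρ4
  [ 1  -4  0     5     2 ]
  [ 0   1  0  -3/2  -1/2 ]
  [ 0   0  1     3     2 ]
  [ 0   0  0     0     1 ]
ρ3 -> ρ3 − 2·ρ4
  [ 1  -4  0     5     2 ]
  [ 0   1  0  -3/2  -1/2 ]
  [ 0   0  1     3     0 ]
  [ 0   0  0     0     1 ]
ρ2 -> ρ2 + 1/2·ρ4
  [ 1  -4  0     5  2 ]
  [ 0   1  0  -3/2  0 ]
  [ 0   0  1     3  0 ]
  [ 0   0  0     0  1 ]
ρ1 -> ρ1 − 2·ρ4
  [ 1  -4  0     5  0 ]
  [ 0   1  0  -3/2  0 ]
  [ 0   0  1     3  0 ]
  [ 0   0  0     0  1 ]
ρ1 -> ρ1 + 4·ρ2
  [ 1  0  0    -1  0 ]
  [ 0  1  0  -3/2  0 ]
  [ 0  0  1     3  0 ]
  [ 0  0  0     0  1 ]

-1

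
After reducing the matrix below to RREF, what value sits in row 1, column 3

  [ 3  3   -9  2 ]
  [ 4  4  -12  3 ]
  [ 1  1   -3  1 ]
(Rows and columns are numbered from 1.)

-3

R1 -> 1/3·R1
  [ 1  1   -3  2/3 ]
  [ 4  4  -12    3 ]
  [ 1  1   -3    1 ]
R2 -> R2 − 4·R1
  [ 1  1  -3  2/3 ]
  [ 0  0   0  1/3 ]
  [ 1  1  -3    1 ]
R3 -> R3 − R1
  [ 1  1  -3  2/3 ]
  [ 0  0   0  1/3 ]
  [ 0  0   0  1/3 ]
R2 -> 3·R2
  [ 1  1  -3  2/3 ]
  [ 0  0   0    1 ]
  [ 0  0   0  1/3 ]
R3 -> R3 − 1/3·R2
  [ 1  1  -3  2/3 ]
  [ 0  0   0    1 ]
  [ 0  0   0    0 ]
R1 -> R1 − 2/3·R2
  [ 1  1  -3  0 ]
  [ 0  0   0  1 ]
  [ 0  0   0  0 ]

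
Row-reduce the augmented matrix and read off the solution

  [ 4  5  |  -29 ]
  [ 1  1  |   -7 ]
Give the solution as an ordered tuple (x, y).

ρ1 := 1/4·ρ1
  [ 1  5/4  |  -29/4 ]
  [ 1    1  |     -7 ]
ρ2 := ρ2 − ρ1
  [ 1   5/4  |  -29/4 ]
  [ 0  -1/4  |    1/4 ]
ρ2 := -4·ρ2
  [ 1  5/4  |  -29/4 ]
  [ 0    1  |     -1 ]
ρ1 := ρ1 − 5/4·ρ2
  [ 1  0  |  -6 ]
  [ 0  1  |  -1 ]
Reading off the last column: x = -6, y = -1.

(-6, -1)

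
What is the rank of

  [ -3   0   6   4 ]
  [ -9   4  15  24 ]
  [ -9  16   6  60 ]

R1 ← -1/3·R1
  [  1   0  -2  -4/3 ]
  [ -9   4  15    24 ]
  [ -9  16   6    60 ]
R2 ← R2 + 9·R1
  [  1   0  -2  -4/3 ]
  [  0   4  -3    12 ]
  [ -9  16   6    60 ]
R3 ← R3 + 9·R1
  [ 1   0   -2  -4/3 ]
  [ 0   4   -3    12 ]
  [ 0  16  -12    48 ]
R2 ← 1/4·R2
  [ 1   0    -2  -4/3 ]
  [ 0   1  -3/4     3 ]
  [ 0  16   -12    48 ]
R3 ← R3 − 16·R2
  [ 1  0    -2  -4/3 ]
  [ 0  1  -3/4     3 ]
  [ 0  0     0     0 ]
The reduced form has 2 nonzero rows.

rank = 2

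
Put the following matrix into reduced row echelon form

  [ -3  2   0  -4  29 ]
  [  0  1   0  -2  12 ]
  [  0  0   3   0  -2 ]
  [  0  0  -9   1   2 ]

[[1, 0, 0, 0, -5/3], [0, 1, 0, 0, 4], [0, 0, 1, 0, -2/3], [0, 0, 0, 1, -4]]

Multiply R1 by -1/3.
  [ 1  -2/3   0  4/3  -29/3 ]
  [ 0     1   0   -2     12 ]
  [ 0     0   3    0     -2 ]
  [ 0     0  -9    1      2 ]
Multiply R3 by 1/3.
  [ 1  -2/3   0  4/3  -29/3 ]
  [ 0     1   0   -2     12 ]
  [ 0     0   1    0   -2/3 ]
  [ 0     0  -9    1      2 ]
Add 9 times R3 to R4.
  [ 1  -2/3  0  4/3  -29/3 ]
  [ 0     1  0   -2     12 ]
  [ 0     0  1    0   -2/3 ]
  [ 0     0  0    1     -4 ]
Add 2 times R4 to R2.
  [ 1  -2/3  0  4/3  -29/3 ]
  [ 0     1  0    0      4 ]
  [ 0     0  1    0   -2/3 ]
  [ 0     0  0    1     -4 ]
Subtract 4/3 times R4 from R1.
  [ 1  -2/3  0  0  -13/3 ]
  [ 0     1  0  0      4 ]
  [ 0     0  1  0   -2/3 ]
  [ 0     0  0  1     -4 ]
Add 2/3 times R2 to R1.
  [ 1  0  0  0  -5/3 ]
  [ 0  1  0  0     4 ]
  [ 0  0  1  0  -2/3 ]
  [ 0  0  0  1    -4 ]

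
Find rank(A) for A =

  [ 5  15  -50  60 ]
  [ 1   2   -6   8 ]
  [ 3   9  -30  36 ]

rank = 2

R1 -> 1/5·R1
  [ 1  3  -10  12 ]
  [ 1  2   -6   8 ]
  [ 3  9  -30  36 ]
R2 -> R2 − R1
  [ 1   3  -10  12 ]
  [ 0  -1    4  -4 ]
  [ 3   9  -30  36 ]
R3 -> R3 − 3·R1
  [ 1   3  -10  12 ]
  [ 0  -1    4  -4 ]
  [ 0   0    0   0 ]
R2 -> -1·R2
  [ 1  3  -10  12 ]
  [ 0  1   -4   4 ]
  [ 0  0    0   0 ]
R1 -> R1 − 3·R2
  [ 1  0   2  0 ]
  [ 0  1  -4  4 ]
  [ 0  0   0  0 ]
The reduced form has 2 nonzero rows.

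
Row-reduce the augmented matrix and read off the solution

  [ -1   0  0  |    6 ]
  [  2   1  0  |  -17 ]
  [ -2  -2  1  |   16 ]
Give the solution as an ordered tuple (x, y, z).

Multiply r1 by -1.
Subtract 2 times r1 from r2.
Add 2 times r1 to r3.
Add 2 times r2 to r3.
Reading off the last column: x = -6, y = -5, z = -6.

(-6, -5, -6)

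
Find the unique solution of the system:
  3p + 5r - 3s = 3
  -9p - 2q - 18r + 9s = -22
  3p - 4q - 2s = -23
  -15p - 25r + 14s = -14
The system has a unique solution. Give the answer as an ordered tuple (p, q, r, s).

Form the augmented matrix and row-reduce:
  [   3   0    5  -3  |    3 ]
  [  -9  -2  -18   9  |  -22 ]
  [   3  -4    0  -2  |  -23 ]
  [ -15   0  -25  14  |  -14 ]
r1 ← 1/3·r1
r2 ← r2 + 9·r1
r3 ← r3 − 3·r1
r4 ← r4 + 15·r1
r2 ← -1/2·r2
r3 ← r3 + 4·r2
r4 ← -1·r4
r3 ← r3 − r4
r1 ← r1 + r4
r2 ← r2 − 3/2·r3
r1 ← r1 − 5/3·r3
Reading off the last column: p = -5/3, q = 5, r = 1, s = -1.

(-5/3, 5, 1, -1)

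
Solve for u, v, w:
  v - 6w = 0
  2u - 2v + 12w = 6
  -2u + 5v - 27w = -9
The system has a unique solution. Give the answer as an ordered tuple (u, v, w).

(3, -6, -1)

Form the augmented matrix and row-reduce:
  [  0   1   -6  |   0 ]
  [  2  -2   12  |   6 ]
  [ -2   5  -27  |  -9 ]
Swap ρ1 and ρ2.
Multiply ρ1 by 1/2.
Add 2 times ρ1 to ρ3.
Subtract 3 times ρ2 from ρ3.
Multiply ρ3 by 1/3.
Add 6 times ρ3 to ρ2.
Subtract 6 times ρ3 from ρ1.
Add ρ2 to ρ1.
Reading off the last column: u = 3, v = -6, w = -1.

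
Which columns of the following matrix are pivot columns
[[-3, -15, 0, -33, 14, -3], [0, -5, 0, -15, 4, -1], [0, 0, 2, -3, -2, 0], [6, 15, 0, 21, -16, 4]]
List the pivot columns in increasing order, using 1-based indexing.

1, 2, 3, 6

R1 -> -1/3·R1
  [ 1   5  0   11  -14/3   1 ]
  [ 0  -5  0  -15      4  -1 ]
  [ 0   0  2   -3     -2   0 ]
  [ 6  15  0   21    -16   4 ]
R4 -> R4 − 6·R1
  [ 1    5  0   11  -14/3   1 ]
  [ 0   -5  0  -15      4  -1 ]
  [ 0    0  2   -3     -2   0 ]
  [ 0  -15  0  -45     12  -2 ]
R2 -> -1/5·R2
  [ 1    5  0   11  -14/3    1 ]
  [ 0    1  0    3   -4/5  1/5 ]
  [ 0    0  2   -3     -2    0 ]
  [ 0  -15  0  -45     12   -2 ]
R4 -> R4 + 15·R2
  [ 1  5  0  11  -14/3    1 ]
  [ 0  1  0   3   -4/5  1/5 ]
  [ 0  0  2  -3     -2    0 ]
  [ 0  0  0   0      0    1 ]
R3 -> 1/2·R3
  [ 1  5  0    11  -14/3    1 ]
  [ 0  1  0     3   -4/5  1/5 ]
  [ 0  0  1  -3/2     -1    0 ]
  [ 0  0  0     0      0    1 ]
R2 -> R2 − 1/5·R4
  [ 1  5  0    11  -14/3  1 ]
  [ 0  1  0     3   -4/5  0 ]
  [ 0  0  1  -3/2     -1  0 ]
  [ 0  0  0     0      0  1 ]
R1 -> R1 − R4
  [ 1  5  0    11  -14/3  0 ]
  [ 0  1  0     3   -4/5  0 ]
  [ 0  0  1  -3/2     -1  0 ]
  [ 0  0  0     0      0  1 ]
R1 -> R1 − 5·R2
  [ 1  0  0    -4  -2/3  0 ]
  [ 0  1  0     3  -4/5  0 ]
  [ 0  0  1  -3/2    -1  0 ]
  [ 0  0  0     0     0  1 ]
Pivot columns are the columns containing a leading 1.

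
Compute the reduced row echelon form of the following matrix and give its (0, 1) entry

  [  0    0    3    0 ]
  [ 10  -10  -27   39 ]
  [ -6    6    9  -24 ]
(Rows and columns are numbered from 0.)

-1

ρ1 <-> ρ2
ρ1 -> 1/10·ρ1
ρ3 -> ρ3 + 6·ρ1
ρ2 -> 1/3·ρ2
ρ3 -> ρ3 + 36/5·ρ2
ρ3 -> -5/3·ρ3
ρ1 -> ρ1 − 39/10·ρ3
ρ1 -> ρ1 + 27/10·ρ2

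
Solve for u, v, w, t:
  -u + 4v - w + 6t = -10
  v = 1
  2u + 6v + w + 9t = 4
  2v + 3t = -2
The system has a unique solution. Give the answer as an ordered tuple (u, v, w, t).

(4, 1, 2, -4/3)

Form the augmented matrix and row-reduce:
  [ -1  4  -1  6  |  -10 ]
  [  0  1   0  0  |    1 ]
  [  2  6   1  9  |    4 ]
  [  0  2   0  3  |   -2 ]
r1 := -1·r1
  [ 1  -4  1  -6  |  10 ]
  [ 0   1  0   0  |   1 ]
  [ 2   6  1   9  |   4 ]
  [ 0   2  0   3  |  -2 ]
r3 := r3 − 2·r1
  [ 1  -4   1  -6  |   10 ]
  [ 0   1   0   0  |    1 ]
  [ 0  14  -1  21  |  -16 ]
  [ 0   2   0   3  |   -2 ]
r3 := r3 − 14·r2
  [ 1  -4   1  -6  |   10 ]
  [ 0   1   0   0  |    1 ]
  [ 0   0  -1  21  |  -30 ]
  [ 0   2   0   3  |   -2 ]
r4 := r4 − 2·r2
  [ 1  -4   1  -6  |   10 ]
  [ 0   1   0   0  |    1 ]
  [ 0   0  -1  21  |  -30 ]
  [ 0   0   0   3  |   -4 ]
r3 := -1·r3
  [ 1  -4  1   -6  |  10 ]
  [ 0   1  0    0  |   1 ]
  [ 0   0  1  -21  |  30 ]
  [ 0   0  0    3  |  -4 ]
r4 := 1/3·r4
  [ 1  -4  1   -6  |    10 ]
  [ 0   1  0    0  |     1 ]
  [ 0   0  1  -21  |    30 ]
  [ 0   0  0    1  |  -4/3 ]
r3 := r3 + 21·r4
  [ 1  -4  1  -6  |    10 ]
  [ 0   1  0   0  |     1 ]
  [ 0   0  1   0  |     2 ]
  [ 0   0  0   1  |  -4/3 ]
r1 := r1 + 6·r4
  [ 1  -4  1  0  |     2 ]
  [ 0   1  0  0  |     1 ]
  [ 0   0  1  0  |     2 ]
  [ 0   0  0  1  |  -4/3 ]
r1 := r1 − r3
  [ 1  -4  0  0  |     0 ]
  [ 0   1  0  0  |     1 ]
  [ 0   0  1  0  |     2 ]
  [ 0   0  0  1  |  -4/3 ]
r1 := r1 + 4·r2
  [ 1  0  0  0  |     4 ]
  [ 0  1  0  0  |     1 ]
  [ 0  0  1  0  |     2 ]
  [ 0  0  0  1  |  -4/3 ]
Reading off the last column: u = 4, v = 1, w = 2, t = -4/3.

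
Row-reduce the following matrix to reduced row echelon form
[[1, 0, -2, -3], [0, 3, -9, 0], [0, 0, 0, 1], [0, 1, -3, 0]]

[[1, 0, -2, 0], [0, 1, -3, 0], [0, 0, 0, 1], [0, 0, 0, 0]]

r2 -> 1/3·r2
  [ 1  0  -2  -3 ]
  [ 0  1  -3   0 ]
  [ 0  0   0   1 ]
  [ 0  1  -3   0 ]
r4 -> r4 − r2
  [ 1  0  -2  -3 ]
  [ 0  1  -3   0 ]
  [ 0  0   0   1 ]
  [ 0  0   0   0 ]
r1 -> r1 + 3·r3
  [ 1  0  -2  0 ]
  [ 0  1  -3  0 ]
  [ 0  0   0  1 ]
  [ 0  0   0  0 ]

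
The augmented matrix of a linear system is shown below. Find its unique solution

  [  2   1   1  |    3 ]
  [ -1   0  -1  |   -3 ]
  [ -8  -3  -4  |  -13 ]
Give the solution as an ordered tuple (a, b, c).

R1 ← 1/2·R1
  [  1  1/2  1/2  |  3/2 ]
  [ -1    0   -1  |   -3 ]
  [ -8   -3   -4  |  -13 ]
R2 ← R2 + R1
  [  1  1/2   1/2  |   3/2 ]
  [  0  1/2  -1/2  |  -3/2 ]
  [ -8   -3    -4  |   -13 ]
R3 ← R3 + 8·R1
  [ 1  1/2   1/2  |   3/2 ]
  [ 0  1/2  -1/2  |  -3/2 ]
  [ 0    1     0  |    -1 ]
R2 ← 2·R2
  [ 1  1/2  1/2  |  3/2 ]
  [ 0    1   -1  |   -3 ]
  [ 0    1    0  |   -1 ]
R3 ← R3 − R2
  [ 1  1/2  1/2  |  3/2 ]
  [ 0    1   -1  |   -3 ]
  [ 0    0    1  |    2 ]
R2 ← R2 + R3
  [ 1  1/2  1/2  |  3/2 ]
  [ 0    1    0  |   -1 ]
  [ 0    0    1  |    2 ]
R1 ← R1 − 1/2·R3
  [ 1  1/2  0  |  1/2 ]
  [ 0    1  0  |   -1 ]
  [ 0    0  1  |    2 ]
R1 ← R1 − 1/2·R2
  [ 1  0  0  |   1 ]
  [ 0  1  0  |  -1 ]
  [ 0  0  1  |   2 ]
Reading off the last column: a = 1, b = -1, c = 2.

(1, -1, 2)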